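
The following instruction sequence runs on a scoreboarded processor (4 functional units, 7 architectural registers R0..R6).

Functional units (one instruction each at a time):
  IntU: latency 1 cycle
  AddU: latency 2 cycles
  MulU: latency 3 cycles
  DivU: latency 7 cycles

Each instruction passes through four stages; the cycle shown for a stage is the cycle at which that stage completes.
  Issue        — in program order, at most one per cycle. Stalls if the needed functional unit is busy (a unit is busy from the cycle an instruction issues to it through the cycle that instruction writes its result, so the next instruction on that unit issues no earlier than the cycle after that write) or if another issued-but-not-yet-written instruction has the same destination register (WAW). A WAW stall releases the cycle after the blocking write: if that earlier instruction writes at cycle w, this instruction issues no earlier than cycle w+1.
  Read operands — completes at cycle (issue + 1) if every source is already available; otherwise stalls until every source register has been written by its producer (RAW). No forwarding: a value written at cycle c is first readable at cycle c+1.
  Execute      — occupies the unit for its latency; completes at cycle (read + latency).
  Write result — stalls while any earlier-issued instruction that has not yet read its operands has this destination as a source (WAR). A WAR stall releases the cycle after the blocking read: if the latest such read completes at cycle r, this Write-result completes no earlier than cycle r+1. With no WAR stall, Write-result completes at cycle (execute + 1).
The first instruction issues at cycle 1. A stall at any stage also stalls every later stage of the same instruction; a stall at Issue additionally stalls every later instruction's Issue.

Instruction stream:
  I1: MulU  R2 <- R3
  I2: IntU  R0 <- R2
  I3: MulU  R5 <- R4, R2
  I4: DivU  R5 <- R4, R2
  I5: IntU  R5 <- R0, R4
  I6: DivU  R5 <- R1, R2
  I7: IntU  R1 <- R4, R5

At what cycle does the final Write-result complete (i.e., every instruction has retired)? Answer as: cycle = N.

t=1  I1 dispatched to MulU
t=2  I1 operands ready | I2 dispatched to IntU
t=5  I1 complete
t=6  R2←I1
t=7  I2 operands ready | I3 dispatched to MulU
t=8  I2 complete | I3 operands ready
t=9  R0←I2
t=11  I3 complete
t=12  R5←I3
t=13  I4 dispatched to DivU
t=14  I4 operands ready
t=21  I4 complete
t=22  R5←I4
t=23  I5 dispatched to IntU
t=24  I5 operands ready
t=25  I5 complete
t=26  R5←I5
t=27  I6 dispatched to DivU
t=28  I6 operands ready | I7 dispatched to IntU
t=35  I6 complete
t=36  R5←I6
t=37  I7 operands ready
t=38  I7 complete
t=39  R1←I7

cycle = 39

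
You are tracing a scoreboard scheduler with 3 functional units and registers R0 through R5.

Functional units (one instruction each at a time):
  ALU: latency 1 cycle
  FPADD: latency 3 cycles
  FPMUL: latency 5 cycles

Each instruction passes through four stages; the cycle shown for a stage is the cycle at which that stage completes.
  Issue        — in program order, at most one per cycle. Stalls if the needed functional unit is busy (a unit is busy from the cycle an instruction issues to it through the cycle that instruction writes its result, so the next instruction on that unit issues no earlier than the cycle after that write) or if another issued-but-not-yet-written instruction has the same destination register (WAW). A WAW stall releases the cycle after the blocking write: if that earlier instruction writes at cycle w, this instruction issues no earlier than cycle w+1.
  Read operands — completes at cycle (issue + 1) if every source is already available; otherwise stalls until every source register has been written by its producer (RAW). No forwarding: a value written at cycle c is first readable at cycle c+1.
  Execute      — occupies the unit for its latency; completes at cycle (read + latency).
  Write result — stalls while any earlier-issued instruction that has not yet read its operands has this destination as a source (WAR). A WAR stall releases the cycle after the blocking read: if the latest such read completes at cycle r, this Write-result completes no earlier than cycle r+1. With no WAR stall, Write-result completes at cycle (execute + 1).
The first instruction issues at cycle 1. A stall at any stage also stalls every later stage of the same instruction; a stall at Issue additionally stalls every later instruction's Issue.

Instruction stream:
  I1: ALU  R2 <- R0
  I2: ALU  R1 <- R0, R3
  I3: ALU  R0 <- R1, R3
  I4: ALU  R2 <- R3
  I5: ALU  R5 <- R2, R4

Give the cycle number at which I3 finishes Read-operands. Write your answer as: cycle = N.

I1: IS=1 RO=2 EX=3 WR=4
I2: IS=5 RO=6 EX=7 WR=8  [struct: ALU busy until I1 writes@4]
I3: IS=9 RO=10 EX=11 WR=12  [struct: ALU busy until I2 writes@8]
I4: IS=13 RO=14 EX=15 WR=16  [struct: ALU busy until I3 writes@12]
I5: IS=17 RO=18 EX=19 WR=20  [struct: ALU busy until I4 writes@16]

cycle = 10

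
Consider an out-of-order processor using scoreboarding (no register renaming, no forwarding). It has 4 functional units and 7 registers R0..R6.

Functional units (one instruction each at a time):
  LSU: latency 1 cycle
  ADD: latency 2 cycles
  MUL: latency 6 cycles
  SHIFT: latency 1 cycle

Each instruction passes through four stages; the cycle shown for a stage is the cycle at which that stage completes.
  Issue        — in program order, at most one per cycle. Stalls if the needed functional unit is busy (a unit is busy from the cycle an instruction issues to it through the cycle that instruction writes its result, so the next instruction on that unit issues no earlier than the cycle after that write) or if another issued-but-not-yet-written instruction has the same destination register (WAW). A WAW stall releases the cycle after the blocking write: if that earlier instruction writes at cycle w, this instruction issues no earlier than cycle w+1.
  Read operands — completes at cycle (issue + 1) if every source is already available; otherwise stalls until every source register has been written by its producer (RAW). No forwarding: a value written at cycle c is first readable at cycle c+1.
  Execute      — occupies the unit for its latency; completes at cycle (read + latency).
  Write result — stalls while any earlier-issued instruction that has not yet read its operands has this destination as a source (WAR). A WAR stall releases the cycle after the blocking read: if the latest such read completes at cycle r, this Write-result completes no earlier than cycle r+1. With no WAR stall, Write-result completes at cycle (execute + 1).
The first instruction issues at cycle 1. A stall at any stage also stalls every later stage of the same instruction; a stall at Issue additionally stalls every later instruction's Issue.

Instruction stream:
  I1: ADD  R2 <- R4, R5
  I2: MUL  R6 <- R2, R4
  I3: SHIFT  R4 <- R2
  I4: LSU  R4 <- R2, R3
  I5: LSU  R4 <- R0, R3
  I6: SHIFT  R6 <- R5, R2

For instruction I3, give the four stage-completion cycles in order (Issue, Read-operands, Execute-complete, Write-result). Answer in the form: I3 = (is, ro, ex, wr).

t=1  I1 dispatched to ADD
t=2  I1 operands ready; I2 dispatched to MUL
t=3  I3 dispatched to SHIFT
t=4  I1 complete
t=5  R2←I1
t=6  I2 operands ready; I3 operands ready
t=7  I3 complete
t=8  R4←I3
t=9  I4 dispatched to LSU
t=10  I4 operands ready
t=11  I4 complete
t=12  I2 complete; R4←I4
t=13  R6←I2; I5 dispatched to LSU
t=14  I5 operands ready; I6 dispatched to SHIFT
t=15  I5 complete; I6 operands ready
t=16  R4←I5; I6 complete
t=17  R6←I6

I3 = (3, 6, 7, 8)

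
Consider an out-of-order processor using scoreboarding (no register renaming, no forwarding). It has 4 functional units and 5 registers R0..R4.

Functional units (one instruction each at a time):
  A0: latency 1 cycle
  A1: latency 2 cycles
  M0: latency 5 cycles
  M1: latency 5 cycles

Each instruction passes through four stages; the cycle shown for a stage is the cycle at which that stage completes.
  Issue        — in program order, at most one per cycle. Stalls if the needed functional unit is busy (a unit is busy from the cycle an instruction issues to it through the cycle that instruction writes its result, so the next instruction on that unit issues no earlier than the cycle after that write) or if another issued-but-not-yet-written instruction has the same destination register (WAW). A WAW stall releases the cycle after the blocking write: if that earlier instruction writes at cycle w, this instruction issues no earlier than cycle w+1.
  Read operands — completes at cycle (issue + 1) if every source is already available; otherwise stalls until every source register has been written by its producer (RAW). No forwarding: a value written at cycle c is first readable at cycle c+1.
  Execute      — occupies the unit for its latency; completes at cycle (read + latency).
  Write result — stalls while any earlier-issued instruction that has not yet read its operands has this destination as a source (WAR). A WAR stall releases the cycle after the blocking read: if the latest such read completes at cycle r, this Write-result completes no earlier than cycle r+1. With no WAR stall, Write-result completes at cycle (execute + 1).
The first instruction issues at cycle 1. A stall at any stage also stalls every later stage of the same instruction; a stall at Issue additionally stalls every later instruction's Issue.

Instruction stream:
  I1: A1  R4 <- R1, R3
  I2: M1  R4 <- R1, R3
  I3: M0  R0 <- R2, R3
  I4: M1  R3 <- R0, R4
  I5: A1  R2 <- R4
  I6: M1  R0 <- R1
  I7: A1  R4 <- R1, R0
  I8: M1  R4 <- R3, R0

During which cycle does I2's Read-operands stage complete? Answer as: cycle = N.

cycle = 7

I1  is:1  ro:2  ex:4  wr:5
I2  is:6  ro:7  ex:12  wr:13  — WAW R4: wait I1 write@5
I3  is:7  ro:8  ex:13  wr:14
I4  is:14  ro:15  ex:20  wr:21  — struct: M1 busy until I2 writes@13
I5  is:15  ro:16  ex:18  wr:19
I6  is:22  ro:23  ex:28  wr:29  — struct: M1 busy until I4 writes@21
I7  is:23  ro:30  ex:32  wr:33  — RAW R0: wait I6 write@29
I8  is:34  ro:35  ex:40  wr:41  — WAW R4: wait I7 write@33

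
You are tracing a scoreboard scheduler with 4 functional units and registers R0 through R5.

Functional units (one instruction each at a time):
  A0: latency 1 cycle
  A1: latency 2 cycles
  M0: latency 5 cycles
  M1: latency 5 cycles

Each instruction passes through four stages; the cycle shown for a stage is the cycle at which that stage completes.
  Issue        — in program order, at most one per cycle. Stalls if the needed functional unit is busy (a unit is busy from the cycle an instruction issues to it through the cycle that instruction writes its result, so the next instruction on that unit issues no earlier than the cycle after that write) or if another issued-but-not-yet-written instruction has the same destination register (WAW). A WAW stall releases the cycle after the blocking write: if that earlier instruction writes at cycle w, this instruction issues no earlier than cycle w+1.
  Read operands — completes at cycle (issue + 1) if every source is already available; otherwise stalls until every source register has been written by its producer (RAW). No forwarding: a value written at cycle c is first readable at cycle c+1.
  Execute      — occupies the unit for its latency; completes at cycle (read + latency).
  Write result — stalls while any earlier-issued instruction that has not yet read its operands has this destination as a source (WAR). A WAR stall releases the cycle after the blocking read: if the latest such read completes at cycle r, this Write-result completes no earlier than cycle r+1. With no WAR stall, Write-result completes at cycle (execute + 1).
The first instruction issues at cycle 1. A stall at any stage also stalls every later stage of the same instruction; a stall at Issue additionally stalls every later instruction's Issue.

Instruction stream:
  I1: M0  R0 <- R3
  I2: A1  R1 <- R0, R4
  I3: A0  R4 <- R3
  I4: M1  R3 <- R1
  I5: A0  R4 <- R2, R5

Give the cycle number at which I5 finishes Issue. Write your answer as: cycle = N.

cycle = 11

  I1 | 1 | 2 | 7 | 8
  I2 | 2 | 9 | 11 | 12   RAW R0: wait I1 write@8
  I3 | 3 | 4 | 5 | 10   WAR R4: wait I2 read@9
  I4 | 4 | 13 | 18 | 19   RAW R1: wait I2 write@12
  I5 | 11 | 12 | 13 | 14   struct: A0 busy until I3 writes@10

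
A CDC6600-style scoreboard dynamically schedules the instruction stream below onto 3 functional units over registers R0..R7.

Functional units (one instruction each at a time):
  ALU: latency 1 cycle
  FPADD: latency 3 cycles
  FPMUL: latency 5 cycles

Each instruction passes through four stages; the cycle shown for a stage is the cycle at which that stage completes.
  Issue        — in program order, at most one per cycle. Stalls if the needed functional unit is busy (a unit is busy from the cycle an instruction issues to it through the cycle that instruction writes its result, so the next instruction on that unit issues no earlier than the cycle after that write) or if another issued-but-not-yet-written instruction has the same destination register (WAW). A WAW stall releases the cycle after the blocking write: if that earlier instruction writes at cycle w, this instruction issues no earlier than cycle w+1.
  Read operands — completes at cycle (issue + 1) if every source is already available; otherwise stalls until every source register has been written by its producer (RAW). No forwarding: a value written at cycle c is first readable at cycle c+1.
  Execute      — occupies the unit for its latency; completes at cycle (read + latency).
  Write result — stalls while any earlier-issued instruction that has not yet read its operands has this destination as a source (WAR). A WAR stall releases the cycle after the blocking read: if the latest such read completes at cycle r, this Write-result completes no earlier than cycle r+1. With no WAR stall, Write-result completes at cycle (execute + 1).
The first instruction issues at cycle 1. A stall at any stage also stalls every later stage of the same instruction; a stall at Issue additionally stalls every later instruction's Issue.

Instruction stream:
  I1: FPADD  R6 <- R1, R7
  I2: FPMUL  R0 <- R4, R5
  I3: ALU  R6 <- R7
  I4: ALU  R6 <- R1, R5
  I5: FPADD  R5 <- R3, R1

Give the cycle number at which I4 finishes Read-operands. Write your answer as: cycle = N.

cycle = 12

1) issue 1, read 2, done 5, write 6
2) issue 2, read 3, done 8, write 9
3) issue 7, read 8, done 9, write 10  <WAW R6: wait I1 write@6>
4) issue 11, read 12, done 13, write 14  <struct: ALU busy until I3 writes@10>
5) issue 12, read 13, done 16, write 17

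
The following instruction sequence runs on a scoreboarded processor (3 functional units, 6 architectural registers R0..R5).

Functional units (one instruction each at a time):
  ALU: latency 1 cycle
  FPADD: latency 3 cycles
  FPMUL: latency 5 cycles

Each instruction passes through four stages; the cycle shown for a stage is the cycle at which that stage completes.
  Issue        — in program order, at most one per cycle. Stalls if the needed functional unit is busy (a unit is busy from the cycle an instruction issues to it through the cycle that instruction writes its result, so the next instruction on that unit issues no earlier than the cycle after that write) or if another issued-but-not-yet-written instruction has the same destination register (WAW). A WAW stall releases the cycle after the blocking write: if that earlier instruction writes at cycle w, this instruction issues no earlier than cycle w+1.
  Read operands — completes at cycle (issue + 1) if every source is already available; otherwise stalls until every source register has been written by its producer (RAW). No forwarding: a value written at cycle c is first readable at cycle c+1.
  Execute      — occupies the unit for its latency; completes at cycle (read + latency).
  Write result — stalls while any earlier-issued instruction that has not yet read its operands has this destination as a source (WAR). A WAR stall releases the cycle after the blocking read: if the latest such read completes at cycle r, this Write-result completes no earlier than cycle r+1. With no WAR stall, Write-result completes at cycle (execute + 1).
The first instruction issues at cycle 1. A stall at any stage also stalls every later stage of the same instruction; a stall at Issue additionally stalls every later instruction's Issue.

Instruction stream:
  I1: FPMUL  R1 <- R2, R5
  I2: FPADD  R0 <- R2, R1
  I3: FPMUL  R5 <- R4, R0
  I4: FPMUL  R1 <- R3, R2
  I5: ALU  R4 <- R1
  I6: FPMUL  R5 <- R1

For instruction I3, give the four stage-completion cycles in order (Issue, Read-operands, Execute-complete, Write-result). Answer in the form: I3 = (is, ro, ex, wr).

I1: IS=1 RO=2 EX=7 WR=8
I2: IS=2 RO=9 EX=12 WR=13  [RAW R1: wait I1 write@8]
I3: IS=9 RO=14 EX=19 WR=20  [struct: FPMUL busy until I1 writes@8; RAW R0: wait I2 write@13]
I4: IS=21 RO=22 EX=27 WR=28  [struct: FPMUL busy until I3 writes@20]
I5: IS=22 RO=29 EX=30 WR=31  [RAW R1: wait I4 write@28]
I6: IS=29 RO=30 EX=35 WR=36  [struct: FPMUL busy until I4 writes@28]

I3 = (9, 14, 19, 20)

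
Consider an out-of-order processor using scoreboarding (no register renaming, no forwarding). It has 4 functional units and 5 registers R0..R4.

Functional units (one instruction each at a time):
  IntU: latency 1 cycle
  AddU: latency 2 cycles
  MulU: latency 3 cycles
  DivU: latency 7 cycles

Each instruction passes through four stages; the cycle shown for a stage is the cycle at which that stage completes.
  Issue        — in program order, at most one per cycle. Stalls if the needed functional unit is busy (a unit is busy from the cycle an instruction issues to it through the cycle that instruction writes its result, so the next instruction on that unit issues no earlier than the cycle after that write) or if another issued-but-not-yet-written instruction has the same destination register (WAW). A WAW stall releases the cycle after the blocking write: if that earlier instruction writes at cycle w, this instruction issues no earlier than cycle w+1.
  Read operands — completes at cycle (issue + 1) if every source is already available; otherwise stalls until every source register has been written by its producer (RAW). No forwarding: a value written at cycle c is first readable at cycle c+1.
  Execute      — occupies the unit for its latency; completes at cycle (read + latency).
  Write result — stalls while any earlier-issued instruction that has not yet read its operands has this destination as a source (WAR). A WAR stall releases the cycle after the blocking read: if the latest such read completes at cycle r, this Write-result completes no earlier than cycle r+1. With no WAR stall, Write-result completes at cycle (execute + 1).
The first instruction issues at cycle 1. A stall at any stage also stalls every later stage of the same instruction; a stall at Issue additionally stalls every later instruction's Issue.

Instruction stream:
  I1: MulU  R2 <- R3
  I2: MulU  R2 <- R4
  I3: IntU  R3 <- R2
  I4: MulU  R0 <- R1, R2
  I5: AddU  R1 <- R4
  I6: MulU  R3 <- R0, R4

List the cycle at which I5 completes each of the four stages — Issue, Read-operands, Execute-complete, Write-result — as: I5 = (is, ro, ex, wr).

I5 = (14, 15, 17, 18)

c1: I1 dispatched to MulU
c2: I1 operands ready
c5: I1 complete
c6: R2←I1
c7: I2 dispatched to MulU
c8: I2 operands ready · I3 dispatched to IntU
c11: I2 complete
c12: R2←I2
c13: I3 operands ready · I4 dispatched to MulU
c14: I3 complete · I4 operands ready · I5 dispatched to AddU
c15: R3←I3 · I5 operands ready
c17: I4 complete · I5 complete
c18: R0←I4 · R1←I5
c19: I6 dispatched to MulU
c20: I6 operands ready
c23: I6 complete
c24: R3←I6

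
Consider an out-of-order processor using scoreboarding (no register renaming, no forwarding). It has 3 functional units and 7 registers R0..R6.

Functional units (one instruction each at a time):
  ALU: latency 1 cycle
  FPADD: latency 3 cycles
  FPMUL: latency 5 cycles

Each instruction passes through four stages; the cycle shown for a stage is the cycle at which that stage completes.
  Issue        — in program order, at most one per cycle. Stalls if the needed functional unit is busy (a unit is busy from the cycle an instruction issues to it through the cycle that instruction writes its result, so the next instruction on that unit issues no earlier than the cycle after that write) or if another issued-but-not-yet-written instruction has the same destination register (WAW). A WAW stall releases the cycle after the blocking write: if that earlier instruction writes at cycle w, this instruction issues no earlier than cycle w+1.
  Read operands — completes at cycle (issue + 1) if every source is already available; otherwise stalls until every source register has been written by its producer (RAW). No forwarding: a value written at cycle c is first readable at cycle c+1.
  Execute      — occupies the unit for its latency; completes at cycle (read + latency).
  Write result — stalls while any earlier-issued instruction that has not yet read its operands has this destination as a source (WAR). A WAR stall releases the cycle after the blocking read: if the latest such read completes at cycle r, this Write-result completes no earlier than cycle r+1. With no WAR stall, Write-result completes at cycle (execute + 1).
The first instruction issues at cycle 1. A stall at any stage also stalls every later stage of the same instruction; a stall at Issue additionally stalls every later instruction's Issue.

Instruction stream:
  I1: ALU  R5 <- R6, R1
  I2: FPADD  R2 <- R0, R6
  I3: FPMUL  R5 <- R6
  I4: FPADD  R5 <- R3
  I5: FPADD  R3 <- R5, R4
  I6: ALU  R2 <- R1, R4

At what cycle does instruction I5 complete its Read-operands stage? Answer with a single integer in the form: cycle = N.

[1] I1 issues→ALU
[2] I1 reads | I2 issues→FPADD
[3] I1 exec-done | I2 reads
[4] I1 writes R5
[5] I3 issues→FPMUL
[6] I2 exec-done | I3 reads
[7] I2 writes R2
[11] I3 exec-done
[12] I3 writes R5
[13] I4 issues→FPADD
[14] I4 reads
[17] I4 exec-done
[18] I4 writes R5
[19] I5 issues→FPADD
[20] I5 reads | I6 issues→ALU
[21] I6 reads
[22] I6 exec-done
[23] I5 exec-done | I6 writes R2
[24] I5 writes R3

cycle = 20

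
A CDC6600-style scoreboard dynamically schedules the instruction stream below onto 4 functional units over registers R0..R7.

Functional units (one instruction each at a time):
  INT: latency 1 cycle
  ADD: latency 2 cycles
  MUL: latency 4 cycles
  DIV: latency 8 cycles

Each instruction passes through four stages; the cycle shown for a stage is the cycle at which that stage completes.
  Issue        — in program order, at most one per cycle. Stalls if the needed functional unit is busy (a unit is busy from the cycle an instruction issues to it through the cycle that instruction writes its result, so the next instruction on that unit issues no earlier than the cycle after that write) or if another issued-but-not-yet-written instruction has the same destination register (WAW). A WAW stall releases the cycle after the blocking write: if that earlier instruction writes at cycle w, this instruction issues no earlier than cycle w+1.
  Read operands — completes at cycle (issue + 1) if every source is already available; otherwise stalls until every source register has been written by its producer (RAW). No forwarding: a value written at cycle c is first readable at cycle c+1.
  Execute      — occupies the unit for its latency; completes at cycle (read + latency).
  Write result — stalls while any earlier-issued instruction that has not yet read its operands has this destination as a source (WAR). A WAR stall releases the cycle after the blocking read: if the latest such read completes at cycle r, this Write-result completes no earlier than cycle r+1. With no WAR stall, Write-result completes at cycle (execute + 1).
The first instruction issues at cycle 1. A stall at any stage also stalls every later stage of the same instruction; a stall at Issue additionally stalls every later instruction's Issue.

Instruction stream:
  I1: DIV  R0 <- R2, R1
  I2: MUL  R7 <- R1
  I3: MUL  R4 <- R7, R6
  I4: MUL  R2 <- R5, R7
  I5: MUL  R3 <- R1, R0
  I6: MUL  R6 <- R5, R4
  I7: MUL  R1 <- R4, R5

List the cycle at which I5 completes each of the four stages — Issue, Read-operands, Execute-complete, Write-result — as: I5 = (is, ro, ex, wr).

I5 = (23, 24, 28, 29)

I1  is:1  ro:2  ex:10  wr:11
I2  is:2  ro:3  ex:7  wr:8
I3  is:9  ro:10  ex:14  wr:15  — struct: MUL busy until I2 writes@8
I4  is:16  ro:17  ex:21  wr:22  — struct: MUL busy until I3 writes@15
I5  is:23  ro:24  ex:28  wr:29  — struct: MUL busy until I4 writes@22
I6  is:30  ro:31  ex:35  wr:36  — struct: MUL busy until I5 writes@29
I7  is:37  ro:38  ex:42  wr:43  — struct: MUL busy until I6 writes@36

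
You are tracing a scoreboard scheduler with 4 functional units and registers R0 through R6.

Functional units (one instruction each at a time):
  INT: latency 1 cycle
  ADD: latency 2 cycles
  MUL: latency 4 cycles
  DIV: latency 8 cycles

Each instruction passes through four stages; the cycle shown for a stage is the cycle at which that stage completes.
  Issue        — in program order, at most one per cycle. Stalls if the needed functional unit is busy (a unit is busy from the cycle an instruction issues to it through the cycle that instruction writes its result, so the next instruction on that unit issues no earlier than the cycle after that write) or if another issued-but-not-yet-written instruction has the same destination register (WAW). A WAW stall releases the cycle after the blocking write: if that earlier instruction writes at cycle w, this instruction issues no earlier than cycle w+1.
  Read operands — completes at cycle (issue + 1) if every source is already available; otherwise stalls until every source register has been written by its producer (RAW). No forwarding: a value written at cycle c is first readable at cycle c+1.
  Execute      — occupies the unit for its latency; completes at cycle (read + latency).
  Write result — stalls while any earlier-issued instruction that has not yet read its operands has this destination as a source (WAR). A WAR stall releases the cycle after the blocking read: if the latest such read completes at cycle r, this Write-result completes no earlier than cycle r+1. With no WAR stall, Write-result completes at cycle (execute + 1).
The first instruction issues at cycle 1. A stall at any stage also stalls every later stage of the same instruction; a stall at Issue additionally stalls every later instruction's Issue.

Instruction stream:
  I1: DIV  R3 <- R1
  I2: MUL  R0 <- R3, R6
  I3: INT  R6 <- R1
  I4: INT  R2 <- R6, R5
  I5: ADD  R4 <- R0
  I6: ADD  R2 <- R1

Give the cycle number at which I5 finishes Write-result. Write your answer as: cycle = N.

cycle 1: I1 dispatched to DIV
cycle 2: I1 operands ready | I2 dispatched to MUL
cycle 3: I3 dispatched to INT
cycle 4: I3 operands ready
cycle 5: I3 complete
cycle 10: I1 complete
cycle 11: R3←I1
cycle 12: I2 operands ready
cycle 13: R6←I3
cycle 14: I4 dispatched to INT
cycle 15: I4 operands ready | I5 dispatched to ADD
cycle 16: I2 complete | I4 complete
cycle 17: R0←I2 | R2←I4
cycle 18: I5 operands ready
cycle 20: I5 complete
cycle 21: R4←I5
cycle 22: I6 dispatched to ADD
cycle 23: I6 operands ready
cycle 25: I6 complete
cycle 26: R2←I6

cycle = 21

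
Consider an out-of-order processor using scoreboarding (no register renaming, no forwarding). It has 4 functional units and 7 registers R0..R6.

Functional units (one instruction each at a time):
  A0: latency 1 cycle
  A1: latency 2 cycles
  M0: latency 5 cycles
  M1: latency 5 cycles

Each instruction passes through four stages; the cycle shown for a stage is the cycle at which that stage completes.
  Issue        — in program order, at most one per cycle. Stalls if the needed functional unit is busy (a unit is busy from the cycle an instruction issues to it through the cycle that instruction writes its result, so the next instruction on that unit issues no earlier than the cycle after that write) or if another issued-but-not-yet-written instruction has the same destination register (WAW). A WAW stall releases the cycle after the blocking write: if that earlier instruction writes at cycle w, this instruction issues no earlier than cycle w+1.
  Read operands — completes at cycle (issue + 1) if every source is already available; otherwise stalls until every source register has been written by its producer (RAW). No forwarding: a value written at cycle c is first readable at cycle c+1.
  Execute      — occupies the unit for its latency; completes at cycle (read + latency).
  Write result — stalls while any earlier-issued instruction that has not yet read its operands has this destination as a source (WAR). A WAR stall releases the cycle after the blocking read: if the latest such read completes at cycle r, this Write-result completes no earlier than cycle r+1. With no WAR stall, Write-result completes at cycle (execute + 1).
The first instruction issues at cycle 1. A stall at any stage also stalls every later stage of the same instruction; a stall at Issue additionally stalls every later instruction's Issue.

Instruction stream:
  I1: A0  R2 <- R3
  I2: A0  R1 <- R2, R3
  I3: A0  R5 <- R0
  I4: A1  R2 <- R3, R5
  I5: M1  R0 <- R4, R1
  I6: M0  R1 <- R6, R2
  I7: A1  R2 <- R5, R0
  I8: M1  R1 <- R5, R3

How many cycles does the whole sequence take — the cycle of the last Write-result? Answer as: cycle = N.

cycle = 31

[I1] 1/2/3/4
[I2] 5/6/7/8  (struct: A0 busy until I1 writes@4)
[I3] 9/10/11/12  (struct: A0 busy until I2 writes@8)
[I4] 10/13/15/16  (RAW R5: wait I3 write@12)
[I5] 11/12/17/18
[I6] 12/17/22/23  (RAW R2: wait I4 write@16)
[I7] 17/19/21/22  (struct: A1 busy until I4 writes@16; RAW R0: wait I5 write@18)
[I8] 24/25/30/31  (WAW R1: wait I6 write@23)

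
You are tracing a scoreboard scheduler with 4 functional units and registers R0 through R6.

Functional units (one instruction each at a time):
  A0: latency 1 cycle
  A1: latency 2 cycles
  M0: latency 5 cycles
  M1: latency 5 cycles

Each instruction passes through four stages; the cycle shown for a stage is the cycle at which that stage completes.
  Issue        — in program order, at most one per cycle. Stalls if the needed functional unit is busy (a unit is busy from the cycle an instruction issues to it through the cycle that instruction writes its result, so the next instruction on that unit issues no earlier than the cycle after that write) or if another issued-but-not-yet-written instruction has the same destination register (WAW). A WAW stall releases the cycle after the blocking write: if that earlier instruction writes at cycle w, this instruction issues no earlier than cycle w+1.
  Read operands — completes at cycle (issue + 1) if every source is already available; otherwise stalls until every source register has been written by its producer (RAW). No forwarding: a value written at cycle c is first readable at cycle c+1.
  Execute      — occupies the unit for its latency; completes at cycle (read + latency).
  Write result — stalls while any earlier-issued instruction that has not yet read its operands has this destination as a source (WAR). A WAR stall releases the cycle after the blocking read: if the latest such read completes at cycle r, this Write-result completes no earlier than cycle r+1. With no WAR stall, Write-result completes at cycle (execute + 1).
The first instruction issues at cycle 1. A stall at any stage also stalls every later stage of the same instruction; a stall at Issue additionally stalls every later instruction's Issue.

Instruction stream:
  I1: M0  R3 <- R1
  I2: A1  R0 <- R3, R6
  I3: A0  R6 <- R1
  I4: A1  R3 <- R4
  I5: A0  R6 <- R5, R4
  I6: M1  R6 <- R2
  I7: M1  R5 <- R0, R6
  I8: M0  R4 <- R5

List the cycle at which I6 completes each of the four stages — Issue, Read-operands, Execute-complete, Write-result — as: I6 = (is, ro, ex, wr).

I6 = (18, 19, 24, 25)

[I1] 1/2/7/8
[I2] 2/9/11/12  (RAW R3: wait I1 write@8)
[I3] 3/4/5/10  (WAR R6: wait I2 read@9)
[I4] 13/14/16/17  (struct: A1 busy until I2 writes@12)
[I5] 14/15/16/17
[I6] 18/19/24/25  (WAW R6: wait I5 write@17)
[I7] 26/27/32/33  (struct: M1 busy until I6 writes@25)
[I8] 27/34/39/40  (RAW R5: wait I7 write@33)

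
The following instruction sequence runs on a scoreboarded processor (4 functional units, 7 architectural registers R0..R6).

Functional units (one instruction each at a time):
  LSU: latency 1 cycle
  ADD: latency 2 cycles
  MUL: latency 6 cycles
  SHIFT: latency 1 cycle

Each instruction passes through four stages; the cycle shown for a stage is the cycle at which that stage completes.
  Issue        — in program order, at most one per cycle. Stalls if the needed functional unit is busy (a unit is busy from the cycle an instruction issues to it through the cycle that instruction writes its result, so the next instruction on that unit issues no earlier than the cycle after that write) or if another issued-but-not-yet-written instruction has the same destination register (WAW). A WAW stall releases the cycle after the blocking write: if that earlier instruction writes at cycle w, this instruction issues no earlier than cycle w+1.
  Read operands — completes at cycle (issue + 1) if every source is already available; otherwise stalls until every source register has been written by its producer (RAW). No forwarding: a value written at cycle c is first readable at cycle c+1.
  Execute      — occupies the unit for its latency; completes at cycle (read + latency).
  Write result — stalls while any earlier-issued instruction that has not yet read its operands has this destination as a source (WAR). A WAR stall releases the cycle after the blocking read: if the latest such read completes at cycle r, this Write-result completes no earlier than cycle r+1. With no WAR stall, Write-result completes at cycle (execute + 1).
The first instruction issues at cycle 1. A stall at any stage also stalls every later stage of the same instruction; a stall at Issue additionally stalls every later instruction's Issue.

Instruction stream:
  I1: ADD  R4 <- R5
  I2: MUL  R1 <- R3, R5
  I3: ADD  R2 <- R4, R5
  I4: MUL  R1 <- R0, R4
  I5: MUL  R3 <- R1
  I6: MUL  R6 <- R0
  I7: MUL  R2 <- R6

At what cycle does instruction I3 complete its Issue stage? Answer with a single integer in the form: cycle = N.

I1  is:1  ro:2  ex:4  wr:5
I2  is:2  ro:3  ex:9  wr:10
I3  is:6  ro:7  ex:9  wr:10  — struct: ADD busy until I1 writes@5
I4  is:11  ro:12  ex:18  wr:19  — struct: MUL busy until I2 writes@10
I5  is:20  ro:21  ex:27  wr:28  — struct: MUL busy until I4 writes@19
I6  is:29  ro:30  ex:36  wr:37  — struct: MUL busy until I5 writes@28
I7  is:38  ro:39  ex:45  wr:46  — struct: MUL busy until I6 writes@37

cycle = 6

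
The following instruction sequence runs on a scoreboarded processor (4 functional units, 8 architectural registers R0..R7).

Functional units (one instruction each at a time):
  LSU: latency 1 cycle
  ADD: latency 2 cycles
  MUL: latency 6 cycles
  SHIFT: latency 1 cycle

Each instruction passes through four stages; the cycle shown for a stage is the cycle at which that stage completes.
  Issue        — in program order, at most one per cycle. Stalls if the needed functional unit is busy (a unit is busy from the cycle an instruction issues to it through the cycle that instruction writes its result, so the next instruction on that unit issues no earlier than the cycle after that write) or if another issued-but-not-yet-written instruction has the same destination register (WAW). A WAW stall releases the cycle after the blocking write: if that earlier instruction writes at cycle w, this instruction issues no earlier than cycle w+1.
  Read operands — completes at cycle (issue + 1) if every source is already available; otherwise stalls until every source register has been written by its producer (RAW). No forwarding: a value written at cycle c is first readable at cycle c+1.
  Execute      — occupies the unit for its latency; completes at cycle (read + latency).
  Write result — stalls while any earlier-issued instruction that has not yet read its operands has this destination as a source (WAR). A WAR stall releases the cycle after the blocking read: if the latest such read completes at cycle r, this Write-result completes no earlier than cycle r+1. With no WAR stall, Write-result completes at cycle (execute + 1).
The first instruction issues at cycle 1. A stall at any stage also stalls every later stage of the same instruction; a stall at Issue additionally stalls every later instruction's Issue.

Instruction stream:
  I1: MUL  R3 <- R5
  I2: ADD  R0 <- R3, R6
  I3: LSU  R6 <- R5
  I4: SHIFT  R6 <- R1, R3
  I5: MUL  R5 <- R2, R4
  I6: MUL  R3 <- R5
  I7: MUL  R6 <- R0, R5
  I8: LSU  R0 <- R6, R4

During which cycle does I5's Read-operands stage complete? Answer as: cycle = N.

cycle = 14

[1] I1 dispatched to MUL
[2] I1 operands ready, I2 dispatched to ADD
[3] I3 dispatched to LSU
[4] I3 operands ready
[5] I3 complete
[8] I1 complete
[9] R3←I1
[10] I2 operands ready
[11] R6←I3
[12] I2 complete, I4 dispatched to SHIFT
[13] R0←I2, I4 operands ready, I5 dispatched to MUL
[14] I4 complete, I5 operands ready
[15] R6←I4
[20] I5 complete
[21] R5←I5
[22] I6 dispatched to MUL
[23] I6 operands ready
[29] I6 complete
[30] R3←I6
[31] I7 dispatched to MUL
[32] I7 operands ready, I8 dispatched to LSU
[38] I7 complete
[39] R6←I7
[40] I8 operands ready
[41] I8 complete
[42] R0←I8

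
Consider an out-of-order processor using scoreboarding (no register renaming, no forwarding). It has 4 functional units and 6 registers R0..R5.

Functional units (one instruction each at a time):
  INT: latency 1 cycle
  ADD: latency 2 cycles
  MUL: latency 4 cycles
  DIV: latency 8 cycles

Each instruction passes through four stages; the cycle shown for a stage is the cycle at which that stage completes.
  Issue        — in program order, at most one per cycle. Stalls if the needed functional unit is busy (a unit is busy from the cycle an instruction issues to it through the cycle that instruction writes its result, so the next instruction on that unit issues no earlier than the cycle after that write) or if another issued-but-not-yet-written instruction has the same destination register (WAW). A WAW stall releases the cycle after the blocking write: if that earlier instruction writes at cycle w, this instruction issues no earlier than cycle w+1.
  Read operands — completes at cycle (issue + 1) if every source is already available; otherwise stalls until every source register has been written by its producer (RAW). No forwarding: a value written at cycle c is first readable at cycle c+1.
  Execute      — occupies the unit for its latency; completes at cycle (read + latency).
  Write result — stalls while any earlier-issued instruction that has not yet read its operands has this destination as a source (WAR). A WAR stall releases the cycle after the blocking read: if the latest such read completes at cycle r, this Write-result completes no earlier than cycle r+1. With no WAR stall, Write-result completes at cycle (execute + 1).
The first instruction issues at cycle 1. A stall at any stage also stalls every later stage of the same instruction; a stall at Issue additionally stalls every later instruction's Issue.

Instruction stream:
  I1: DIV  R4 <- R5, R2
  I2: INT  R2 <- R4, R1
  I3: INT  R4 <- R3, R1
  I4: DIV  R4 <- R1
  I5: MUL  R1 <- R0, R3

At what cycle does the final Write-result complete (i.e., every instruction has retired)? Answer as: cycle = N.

cycle = 29

  I1 | 1 | 2 | 10 | 11
  I2 | 2 | 12 | 13 | 14   RAW R4: wait I1 write@11
  I3 | 15 | 16 | 17 | 18   struct: INT busy until I2 writes@14
  I4 | 19 | 20 | 28 | 29   WAW R4: wait I3 write@18
  I5 | 20 | 21 | 25 | 26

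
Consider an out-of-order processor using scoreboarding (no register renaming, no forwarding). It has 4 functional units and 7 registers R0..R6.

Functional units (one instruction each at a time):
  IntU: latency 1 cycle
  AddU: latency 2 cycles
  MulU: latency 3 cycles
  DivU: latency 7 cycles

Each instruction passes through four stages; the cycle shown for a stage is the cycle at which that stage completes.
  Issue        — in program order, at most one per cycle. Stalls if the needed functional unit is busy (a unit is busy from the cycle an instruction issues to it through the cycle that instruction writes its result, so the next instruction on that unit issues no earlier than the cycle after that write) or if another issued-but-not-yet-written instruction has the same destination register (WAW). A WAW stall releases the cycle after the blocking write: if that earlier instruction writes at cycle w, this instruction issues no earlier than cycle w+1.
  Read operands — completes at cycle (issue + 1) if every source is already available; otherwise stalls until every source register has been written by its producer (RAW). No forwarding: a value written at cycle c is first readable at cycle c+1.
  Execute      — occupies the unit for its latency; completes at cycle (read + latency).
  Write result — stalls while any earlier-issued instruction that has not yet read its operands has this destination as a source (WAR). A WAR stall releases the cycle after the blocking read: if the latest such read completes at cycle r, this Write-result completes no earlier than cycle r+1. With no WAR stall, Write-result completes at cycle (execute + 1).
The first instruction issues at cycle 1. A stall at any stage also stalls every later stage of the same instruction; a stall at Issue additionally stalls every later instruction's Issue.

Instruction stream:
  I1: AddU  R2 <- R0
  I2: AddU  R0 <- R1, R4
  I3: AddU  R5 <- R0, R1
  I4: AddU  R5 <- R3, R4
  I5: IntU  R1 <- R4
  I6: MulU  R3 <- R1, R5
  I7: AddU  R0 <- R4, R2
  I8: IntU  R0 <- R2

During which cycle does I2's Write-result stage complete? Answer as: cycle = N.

cycle = 10

I1 -> (1, 2, 4, 5)
I2 -> (6, 7, 9, 10)  // struct: AddU busy until I1 writes@5
I3 -> (11, 12, 14, 15)  // struct: AddU busy until I2 writes@10
I4 -> (16, 17, 19, 20)  // struct: AddU busy until I3 writes@15
I5 -> (17, 18, 19, 20)
I6 -> (18, 21, 24, 25)  // RAW R1: wait I5 write@20, RAW R5: wait I4 write@20
I7 -> (21, 22, 24, 25)  // struct: AddU busy until I4 writes@20
I8 -> (26, 27, 28, 29)  // WAW R0: wait I7 write@25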